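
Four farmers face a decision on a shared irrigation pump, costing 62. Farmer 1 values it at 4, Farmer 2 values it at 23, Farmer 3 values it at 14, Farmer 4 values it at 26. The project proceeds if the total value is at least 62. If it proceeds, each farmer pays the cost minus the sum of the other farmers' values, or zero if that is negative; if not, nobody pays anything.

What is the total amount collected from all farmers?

Total value 67 ≥ cost 62, so it is built.
Farmer 1: others sum to 63; max(0, 62 - 63) = 0.
Farmer 2: others sum to 44; max(0, 62 - 44) = 18.
Farmer 3: others sum to 53; max(0, 62 - 53) = 9.
Farmer 4: others sum to 41; max(0, 62 - 41) = 21.
Total collected = 0 + 18 + 9 + 21 = 48.

48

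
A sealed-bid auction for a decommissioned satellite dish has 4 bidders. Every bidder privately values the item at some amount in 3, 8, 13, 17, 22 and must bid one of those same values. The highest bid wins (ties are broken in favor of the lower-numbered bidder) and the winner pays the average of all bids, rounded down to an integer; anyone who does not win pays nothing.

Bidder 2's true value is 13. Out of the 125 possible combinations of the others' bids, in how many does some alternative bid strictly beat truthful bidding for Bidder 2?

29

Others bid (3, 3, 3): truth gives 8; bid 8 gives 9 > 8. Violating.
Others bid (3, 3, 8): truth gives 7; bid 8 gives 8 > 7. Violating.
Others bid (3, 3, 17): truth gives 0; bid 17 gives 3 > 0. Violating.
Others bid (3, 3, 22): truth gives 0; bid 22 gives 1 > 0. Violating.
Others bid (3, 3, 13): truth gives 5; no alternative beats it.
Others bid (3, 8, 13): truth gives 4; no alternative beats it.
(Checking all 125 profiles: 29 have a profitable deviation, 96 do not.)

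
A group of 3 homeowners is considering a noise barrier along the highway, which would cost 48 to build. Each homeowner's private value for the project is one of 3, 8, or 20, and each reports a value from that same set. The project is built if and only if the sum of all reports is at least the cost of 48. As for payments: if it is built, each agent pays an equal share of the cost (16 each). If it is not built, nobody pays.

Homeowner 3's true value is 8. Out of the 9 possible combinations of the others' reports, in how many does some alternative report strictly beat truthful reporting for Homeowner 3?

Others report (20, 20): truth gives -8; report 3 gives 0 > -8. Violating.
Others report (3, 3): truth gives 0; no alternative beats it.
Others report (3, 8): truth gives 0; no alternative beats it.
(Checking all 9 profiles: 1 has a profitable deviation, 8 do not.)

1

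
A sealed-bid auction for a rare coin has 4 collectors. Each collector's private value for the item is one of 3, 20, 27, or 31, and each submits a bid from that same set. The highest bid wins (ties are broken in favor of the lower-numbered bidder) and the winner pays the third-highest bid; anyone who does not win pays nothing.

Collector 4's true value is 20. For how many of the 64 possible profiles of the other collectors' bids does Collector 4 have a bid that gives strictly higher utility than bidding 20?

6

Others bid (3, 3, 20): truth gives 0; bid 27 gives 17 > 0. Violating.
Others bid (3, 3, 27): truth gives 0; bid 31 gives 17 > 0. Violating.
Others bid (3, 20, 3): truth gives 0; bid 27 gives 17 > 0. Violating.
Others bid (3, 27, 3): truth gives 0; bid 31 gives 17 > 0. Violating.
Others bid (3, 3, 3): truth gives 17; no alternative beats it.
Others bid (3, 3, 31): truth gives 0; no alternative beats it.
(Checking all 64 profiles: 6 have a profitable deviation, 58 do not.)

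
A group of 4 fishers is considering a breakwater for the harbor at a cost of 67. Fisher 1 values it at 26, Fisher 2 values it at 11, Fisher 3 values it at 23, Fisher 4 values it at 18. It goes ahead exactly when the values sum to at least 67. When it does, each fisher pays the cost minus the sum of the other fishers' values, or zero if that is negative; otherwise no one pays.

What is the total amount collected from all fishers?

34

Total value 78 ≥ cost 67, so it is built.
Fisher 1: others sum to 52; max(0, 67 - 52) = 15.
Fisher 2: others sum to 67; max(0, 67 - 67) = 0.
Fisher 3: others sum to 55; max(0, 67 - 55) = 12.
Fisher 4: others sum to 60; max(0, 67 - 60) = 7.
Total collected = 15 + 0 + 12 + 7 = 34.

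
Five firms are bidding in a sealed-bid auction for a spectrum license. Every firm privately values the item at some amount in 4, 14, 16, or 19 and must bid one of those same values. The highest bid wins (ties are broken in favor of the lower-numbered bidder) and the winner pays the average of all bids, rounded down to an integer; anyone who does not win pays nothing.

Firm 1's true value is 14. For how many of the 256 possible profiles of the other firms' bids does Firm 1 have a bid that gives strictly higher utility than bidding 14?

85

Others bid (4, 4, 4, 4): truth gives 8; bid 4 gives 10 > 8. Violating.
Others bid (4, 4, 4, 16): truth gives 0; bid 16 gives 6 > 0. Violating.
Others bid (4, 4, 4, 19): truth gives 0; bid 19 gives 4 > 0. Violating.
Others bid (4, 4, 14, 16): truth gives 0; bid 16 gives 4 > 0. Violating.
Others bid (4, 4, 4, 14): truth gives 6; no alternative beats it.
Others bid (4, 4, 14, 4): truth gives 6; no alternative beats it.
(Checking all 256 profiles: 85 have a profitable deviation, 171 do not.)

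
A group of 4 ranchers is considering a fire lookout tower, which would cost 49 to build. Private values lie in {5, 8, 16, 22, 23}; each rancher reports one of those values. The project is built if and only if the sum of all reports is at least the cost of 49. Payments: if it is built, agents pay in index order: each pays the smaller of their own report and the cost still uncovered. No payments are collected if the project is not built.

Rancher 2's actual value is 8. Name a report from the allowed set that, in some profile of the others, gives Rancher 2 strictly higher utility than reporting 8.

5

Suppose Rancher 1 reports 5, Rancher 3 reports 16 and Rancher 4 reports 23.
Report 8: project built, pays 8, utility 8 - 8 = 0.
Report 5: project built, pays 5, utility 8 - 5 = 3.
So reporting 5 beats truth here (3 > 0).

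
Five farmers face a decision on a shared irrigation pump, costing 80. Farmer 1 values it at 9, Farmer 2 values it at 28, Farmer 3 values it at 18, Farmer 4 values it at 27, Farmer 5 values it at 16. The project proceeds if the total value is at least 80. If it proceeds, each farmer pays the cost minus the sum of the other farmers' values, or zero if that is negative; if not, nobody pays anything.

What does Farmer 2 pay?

Total value 98 ≥ cost 80, so the project is built.
The other farmers' values sum to 70.
Cost minus that sum is 80 - 70 = 10.

10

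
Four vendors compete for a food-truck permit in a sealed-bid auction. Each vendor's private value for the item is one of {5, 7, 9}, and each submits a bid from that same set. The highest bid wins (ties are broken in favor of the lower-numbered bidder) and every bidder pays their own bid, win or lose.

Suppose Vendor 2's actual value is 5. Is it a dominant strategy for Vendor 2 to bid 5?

Consider the case where Vendor 1 bids 5, Vendor 3 bids 5 and Vendor 4 bids 5.
Truthful bid 5: loses but pays 5, utility -5.
Bid 7 instead: wins, pays 7, utility 5 - 7 = -2.
Since -2 > -5, bidding 7 is strictly better here, so truthful bidding is not dominant.

No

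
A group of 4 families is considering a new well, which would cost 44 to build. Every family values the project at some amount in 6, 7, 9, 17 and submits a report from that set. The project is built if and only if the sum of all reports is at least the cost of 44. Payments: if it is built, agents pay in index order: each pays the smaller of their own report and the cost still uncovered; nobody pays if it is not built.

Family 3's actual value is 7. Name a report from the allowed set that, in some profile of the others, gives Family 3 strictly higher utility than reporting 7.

6

Suppose Family 1 reports 6, Family 2 reports 17 and Family 4 reports 17.
Report 7: project built, pays 7, utility 7 - 7 = 0.
Report 6: project built, pays 6, utility 7 - 6 = 1.
So reporting 6 beats truth here (1 > 0).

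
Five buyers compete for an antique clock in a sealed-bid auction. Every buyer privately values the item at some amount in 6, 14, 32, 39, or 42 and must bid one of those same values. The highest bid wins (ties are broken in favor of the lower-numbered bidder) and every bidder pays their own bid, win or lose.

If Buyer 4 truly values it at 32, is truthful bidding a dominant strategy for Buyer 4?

No

Consider the case where Buyer 1 bids 6, Buyer 2 bids 6, Buyer 3 bids 6 and Buyer 5 bids 6.
Truthful bid 32: wins, pays 32, utility 32 - 32 = 0.
Bid 14 instead: wins, pays 14, utility 32 - 14 = 18.
Since 18 > 0, bidding 14 is strictly better here, so truthful bidding is not dominant.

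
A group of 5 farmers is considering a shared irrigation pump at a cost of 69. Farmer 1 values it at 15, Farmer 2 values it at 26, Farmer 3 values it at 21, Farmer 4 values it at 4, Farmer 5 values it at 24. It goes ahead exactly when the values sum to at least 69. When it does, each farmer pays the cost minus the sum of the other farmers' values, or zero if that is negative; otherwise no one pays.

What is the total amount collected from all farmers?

Total value 90 ≥ cost 69, so it is built.
Farmer 1: others sum to 75; max(0, 69 - 75) = 0.
Farmer 2: others sum to 64; max(0, 69 - 64) = 5.
Farmer 3: others sum to 69; max(0, 69 - 69) = 0.
Farmer 4: others sum to 86; max(0, 69 - 86) = 0.
Farmer 5: others sum to 66; max(0, 69 - 66) = 3.
Total collected = 0 + 5 + 0 + 0 + 3 = 8.

8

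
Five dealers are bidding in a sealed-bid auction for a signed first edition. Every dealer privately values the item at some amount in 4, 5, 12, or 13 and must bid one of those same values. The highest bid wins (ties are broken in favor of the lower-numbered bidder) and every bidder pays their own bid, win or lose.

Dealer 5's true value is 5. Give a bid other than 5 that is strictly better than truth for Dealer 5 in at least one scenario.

Suppose Dealer 1 bids 4, Dealer 2 bids 4, Dealer 3 bids 4 and Dealer 4 bids 5.
Bid 5: loses but pays 5, utility -5.
Bid 4: loses but pays 4, utility -4.
So bidding 4 beats truth here (-4 > -5).

4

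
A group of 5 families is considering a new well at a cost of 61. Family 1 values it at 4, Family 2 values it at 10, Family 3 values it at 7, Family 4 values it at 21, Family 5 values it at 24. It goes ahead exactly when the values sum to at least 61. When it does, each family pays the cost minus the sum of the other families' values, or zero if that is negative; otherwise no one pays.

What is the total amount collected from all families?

42

Total value 66 ≥ cost 61, so it is built.
Family 1: others sum to 62; max(0, 61 - 62) = 0.
Family 2: others sum to 56; max(0, 61 - 56) = 5.
Family 3: others sum to 59; max(0, 61 - 59) = 2.
Family 4: others sum to 45; max(0, 61 - 45) = 16.
Family 5: others sum to 42; max(0, 61 - 42) = 19.
Total collected = 0 + 5 + 2 + 16 + 19 = 42.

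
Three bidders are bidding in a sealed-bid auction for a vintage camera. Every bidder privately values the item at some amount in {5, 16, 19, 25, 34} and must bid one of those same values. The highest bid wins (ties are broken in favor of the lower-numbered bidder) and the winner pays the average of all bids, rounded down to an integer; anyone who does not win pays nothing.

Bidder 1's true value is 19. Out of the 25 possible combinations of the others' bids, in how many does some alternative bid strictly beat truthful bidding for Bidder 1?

Others bid (5, 5): truth gives 10; bid 5 gives 14 > 10. Violating.
Others bid (5, 16): truth gives 6; bid 16 gives 7 > 6. Violating.
Others bid (5, 25): truth gives 0; bid 25 gives 1 > 0. Violating.
Others bid (16, 5): truth gives 6; bid 16 gives 7 > 6. Violating.
Others bid (5, 19): truth gives 5; no alternative beats it.
Others bid (5, 34): truth gives 0; no alternative beats it.
(Checking all 25 profiles: 6 have a profitable deviation, 19 do not.)

6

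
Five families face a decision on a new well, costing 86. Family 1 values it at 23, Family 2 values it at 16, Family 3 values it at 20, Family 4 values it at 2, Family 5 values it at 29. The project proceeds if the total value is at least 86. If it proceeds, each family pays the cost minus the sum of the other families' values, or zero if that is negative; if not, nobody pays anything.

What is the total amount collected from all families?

72

Total value 90 ≥ cost 86, so it is built.
Family 1: others sum to 67; max(0, 86 - 67) = 19.
Family 2: others sum to 74; max(0, 86 - 74) = 12.
Family 3: others sum to 70; max(0, 86 - 70) = 16.
Family 4: others sum to 88; max(0, 86 - 88) = 0.
Family 5: others sum to 61; max(0, 86 - 61) = 25.
Total collected = 19 + 12 + 16 + 0 + 25 = 72.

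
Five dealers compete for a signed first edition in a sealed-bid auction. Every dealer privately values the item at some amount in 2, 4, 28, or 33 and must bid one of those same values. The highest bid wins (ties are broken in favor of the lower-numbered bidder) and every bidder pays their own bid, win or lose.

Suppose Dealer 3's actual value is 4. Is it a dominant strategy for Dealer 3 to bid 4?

No

Consider the case where Dealer 1 bids 2, Dealer 2 bids 2, Dealer 4 bids 2 and Dealer 5 bids 28.
Truthful bid 4: loses but pays 4, utility -4.
Bid 2 instead: loses but pays 2, utility -2.
Since -2 > -4, bidding 2 is strictly better here, so truthful bidding is not dominant.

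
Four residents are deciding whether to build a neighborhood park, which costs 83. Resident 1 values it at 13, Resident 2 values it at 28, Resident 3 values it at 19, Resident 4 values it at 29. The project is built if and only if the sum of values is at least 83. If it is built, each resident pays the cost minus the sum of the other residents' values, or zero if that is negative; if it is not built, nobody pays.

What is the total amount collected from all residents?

65

Total value 89 ≥ cost 83, so it is built.
Resident 1: others sum to 76; max(0, 83 - 76) = 7.
Resident 2: others sum to 61; max(0, 83 - 61) = 22.
Resident 3: others sum to 70; max(0, 83 - 70) = 13.
Resident 4: others sum to 60; max(0, 83 - 60) = 23.
Total collected = 7 + 22 + 13 + 23 = 65.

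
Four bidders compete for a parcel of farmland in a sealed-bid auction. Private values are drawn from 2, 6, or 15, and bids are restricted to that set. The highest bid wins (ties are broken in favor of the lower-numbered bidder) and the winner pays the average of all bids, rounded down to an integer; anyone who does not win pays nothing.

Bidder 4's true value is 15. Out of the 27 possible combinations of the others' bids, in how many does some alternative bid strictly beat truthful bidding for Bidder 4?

1

Others bid (2, 2, 2): truth gives 10; bid 6 gives 12 > 10. Violating.
Others bid (2, 2, 6): truth gives 9; no alternative beats it.
Others bid (2, 2, 15): truth gives 0; no alternative beats it.
(Checking all 27 profiles: 1 has a profitable deviation, 26 do not.)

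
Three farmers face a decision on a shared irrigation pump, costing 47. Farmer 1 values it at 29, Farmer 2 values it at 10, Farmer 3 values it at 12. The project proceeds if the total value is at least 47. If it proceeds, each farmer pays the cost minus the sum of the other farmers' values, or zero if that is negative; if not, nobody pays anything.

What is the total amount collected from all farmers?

Total value 51 ≥ cost 47, so it is built.
Farmer 1: others sum to 22; max(0, 47 - 22) = 25.
Farmer 2: others sum to 41; max(0, 47 - 41) = 6.
Farmer 3: others sum to 39; max(0, 47 - 39) = 8.
Total collected = 25 + 6 + 8 = 39.

39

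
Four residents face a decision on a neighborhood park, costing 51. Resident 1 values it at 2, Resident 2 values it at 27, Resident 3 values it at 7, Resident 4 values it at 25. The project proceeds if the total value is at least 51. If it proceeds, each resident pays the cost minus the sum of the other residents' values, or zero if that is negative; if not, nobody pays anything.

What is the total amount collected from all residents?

Total value 61 ≥ cost 51, so it is built.
Resident 1: others sum to 59; max(0, 51 - 59) = 0.
Resident 2: others sum to 34; max(0, 51 - 34) = 17.
Resident 3: others sum to 54; max(0, 51 - 54) = 0.
Resident 4: others sum to 36; max(0, 51 - 36) = 15.
Total collected = 0 + 17 + 0 + 15 = 32.

32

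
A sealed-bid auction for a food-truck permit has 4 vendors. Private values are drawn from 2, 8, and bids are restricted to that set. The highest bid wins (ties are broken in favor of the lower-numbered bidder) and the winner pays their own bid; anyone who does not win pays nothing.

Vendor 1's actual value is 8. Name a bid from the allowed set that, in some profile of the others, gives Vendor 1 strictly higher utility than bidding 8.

Suppose Vendor 2 bids 2, Vendor 3 bids 2 and Vendor 4 bids 2.
Bid 8: wins, pays 8, utility 8 - 8 = 0.
Bid 2: wins, pays 2, utility 8 - 2 = 6.
So bidding 2 beats truth here (6 > 0).

2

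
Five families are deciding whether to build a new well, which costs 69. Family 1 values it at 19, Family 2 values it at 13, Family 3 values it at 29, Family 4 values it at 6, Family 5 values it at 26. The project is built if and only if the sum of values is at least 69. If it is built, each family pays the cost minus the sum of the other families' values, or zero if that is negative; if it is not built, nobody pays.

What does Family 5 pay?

2

Total value 93 ≥ cost 69, so the project is built.
The other families' values sum to 67.
Cost minus that sum is 69 - 67 = 2.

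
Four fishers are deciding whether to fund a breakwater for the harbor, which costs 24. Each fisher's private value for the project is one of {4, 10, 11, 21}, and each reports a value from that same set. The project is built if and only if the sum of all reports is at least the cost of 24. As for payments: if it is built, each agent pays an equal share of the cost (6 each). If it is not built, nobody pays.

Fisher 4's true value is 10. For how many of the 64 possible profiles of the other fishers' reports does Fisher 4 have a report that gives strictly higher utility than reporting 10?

Others report (4, 4, 4): truth gives 0; report 21 gives 4 > 0. Violating.
Others report (4, 4, 10): truth gives 4; no alternative beats it.
Others report (4, 4, 11): truth gives 4; no alternative beats it.
(Checking all 64 profiles: 1 has a profitable deviation, 63 do not.)

1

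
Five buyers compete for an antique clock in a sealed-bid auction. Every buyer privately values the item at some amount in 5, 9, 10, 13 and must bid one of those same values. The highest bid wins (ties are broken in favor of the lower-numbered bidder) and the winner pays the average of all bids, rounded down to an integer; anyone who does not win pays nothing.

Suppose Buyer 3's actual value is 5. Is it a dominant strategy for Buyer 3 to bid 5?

Yes

Check each profile of the others' bids and compare truth against every alternative bid.
Others bid (5, 5, 9, 9): truth gives 0, best alternative gives -2.
Others bid (5, 5, 5, 9): truth gives 0, best alternative gives -1.
Others bid (5, 5, 9, 5): truth gives 0, best alternative gives -1.
Others bid (5, 5, 5, 5): truth gives 0, best alternative gives 0.
Others bid (5, 5, 5, 10): truth gives 0, best alternative gives 0.
Others bid (5, 5, 5, 13): truth gives 0, best alternative gives 0.
(Remaining 250 profiles checked similarly; truth is weakly best in each.)
In every case the truthful bid is at least as good as any alternative, so it is a dominant strategy.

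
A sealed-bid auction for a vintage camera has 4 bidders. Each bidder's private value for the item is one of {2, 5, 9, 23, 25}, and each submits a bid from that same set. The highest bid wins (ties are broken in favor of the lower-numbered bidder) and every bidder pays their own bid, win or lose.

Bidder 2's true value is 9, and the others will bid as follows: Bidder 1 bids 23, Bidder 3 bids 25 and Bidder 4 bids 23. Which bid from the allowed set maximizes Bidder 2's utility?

Bid 2: loses but pays 2, utility -2.
Bid 5: loses but pays 5, utility -5.
Bid 9: loses but pays 9, utility -9.
Bid 23: loses but pays 23, utility -23.
Bid 25: wins, pays 25, utility 9 - 25 = -16.
The best choice is 2 with utility -2.

2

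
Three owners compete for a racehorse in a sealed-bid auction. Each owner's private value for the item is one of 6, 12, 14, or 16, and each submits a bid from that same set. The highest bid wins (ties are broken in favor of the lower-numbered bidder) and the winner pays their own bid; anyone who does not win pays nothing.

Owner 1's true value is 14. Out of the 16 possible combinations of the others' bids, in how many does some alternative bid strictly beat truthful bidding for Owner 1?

Others bid (6, 6): truth gives 0; bid 6 gives 8 > 0. Violating.
Others bid (6, 12): truth gives 0; bid 12 gives 2 > 0. Violating.
Others bid (12, 6): truth gives 0; bid 12 gives 2 > 0. Violating.
Others bid (12, 12): truth gives 0; bid 12 gives 2 > 0. Violating.
Others bid (6, 14): truth gives 0; no alternative beats it.
Others bid (6, 16): truth gives 0; no alternative beats it.
(Checking all 16 profiles: 4 have a profitable deviation, 12 do not.)

4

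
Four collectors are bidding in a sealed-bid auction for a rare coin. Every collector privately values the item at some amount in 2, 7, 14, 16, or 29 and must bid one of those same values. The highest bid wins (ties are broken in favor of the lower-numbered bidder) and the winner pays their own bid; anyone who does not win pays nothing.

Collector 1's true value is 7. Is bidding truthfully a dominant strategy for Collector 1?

No

Consider the case where Collector 2 bids 2, Collector 3 bids 2 and Collector 4 bids 2.
Truthful bid 7: wins, pays 7, utility 7 - 7 = 0.
Bid 2 instead: wins, pays 2, utility 7 - 2 = 5.
Since 5 > 0, bidding 2 is strictly better here, so truthful bidding is not dominant.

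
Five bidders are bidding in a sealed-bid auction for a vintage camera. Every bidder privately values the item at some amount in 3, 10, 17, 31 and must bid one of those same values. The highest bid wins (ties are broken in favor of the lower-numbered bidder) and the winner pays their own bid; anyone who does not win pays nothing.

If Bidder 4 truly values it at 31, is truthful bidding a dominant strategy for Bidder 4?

Consider the case where Bidder 1 bids 3, Bidder 2 bids 3, Bidder 3 bids 3 and Bidder 5 bids 3.
Truthful bid 31: wins, pays 31, utility 31 - 31 = 0.
Bid 10 instead: wins, pays 10, utility 31 - 10 = 21.
Since 21 > 0, bidding 10 is strictly better here, so truthful bidding is not dominant.

No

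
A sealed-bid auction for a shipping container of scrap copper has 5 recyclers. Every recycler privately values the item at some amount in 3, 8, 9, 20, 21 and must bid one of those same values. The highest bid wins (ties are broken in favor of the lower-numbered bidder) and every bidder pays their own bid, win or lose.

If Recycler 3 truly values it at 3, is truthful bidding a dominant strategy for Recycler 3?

Yes

Check each profile of the others' bids and compare truth against every alternative bid.
Others bid (3, 3, 3, 20): truth gives -3, best alternative gives -8.
Others bid (3, 3, 3, 21): truth gives -3, best alternative gives -8.
Others bid (3, 3, 8, 20): truth gives -3, best alternative gives -8.
Others bid (3, 3, 8, 21): truth gives -3, best alternative gives -8.
Others bid (3, 3, 9, 20): truth gives -3, best alternative gives -8.
Others bid (3, 3, 9, 21): truth gives -3, best alternative gives -8.
(Remaining 619 profiles checked similarly; truth is weakly best in each.)
In every case the truthful bid is at least as good as any alternative, so it is a dominant strategy.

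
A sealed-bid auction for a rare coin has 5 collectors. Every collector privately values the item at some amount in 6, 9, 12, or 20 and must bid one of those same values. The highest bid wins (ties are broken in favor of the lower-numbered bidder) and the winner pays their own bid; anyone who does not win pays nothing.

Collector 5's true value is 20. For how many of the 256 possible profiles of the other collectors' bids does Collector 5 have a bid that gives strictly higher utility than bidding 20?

16

Others bid (6, 6, 6, 6): truth gives 0; bid 9 gives 11 > 0. Violating.
Others bid (6, 6, 6, 9): truth gives 0; bid 12 gives 8 > 0. Violating.
Others bid (6, 6, 9, 6): truth gives 0; bid 12 gives 8 > 0. Violating.
Others bid (6, 6, 9, 9): truth gives 0; bid 12 gives 8 > 0. Violating.
Others bid (6, 6, 6, 12): truth gives 0; no alternative beats it.
Others bid (6, 6, 6, 20): truth gives 0; no alternative beats it.
(Checking all 256 profiles: 16 have a profitable deviation, 240 do not.)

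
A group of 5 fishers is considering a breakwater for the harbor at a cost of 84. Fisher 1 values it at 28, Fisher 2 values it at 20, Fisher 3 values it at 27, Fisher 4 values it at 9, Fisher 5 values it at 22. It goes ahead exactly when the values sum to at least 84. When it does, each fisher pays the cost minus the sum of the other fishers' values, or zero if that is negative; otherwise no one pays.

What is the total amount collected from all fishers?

11

Total value 106 ≥ cost 84, so it is built.
Fisher 1: others sum to 78; max(0, 84 - 78) = 6.
Fisher 2: others sum to 86; max(0, 84 - 86) = 0.
Fisher 3: others sum to 79; max(0, 84 - 79) = 5.
Fisher 4: others sum to 97; max(0, 84 - 97) = 0.
Fisher 5: others sum to 84; max(0, 84 - 84) = 0.
Total collected = 6 + 0 + 5 + 0 + 0 = 11.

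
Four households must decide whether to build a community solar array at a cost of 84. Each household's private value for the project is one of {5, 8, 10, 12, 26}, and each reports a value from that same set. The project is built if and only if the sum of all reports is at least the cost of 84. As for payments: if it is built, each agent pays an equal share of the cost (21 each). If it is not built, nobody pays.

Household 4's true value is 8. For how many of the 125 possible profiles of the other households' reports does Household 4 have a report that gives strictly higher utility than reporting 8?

Others report (26, 26, 26): truth gives -13; report 5 gives 0 > -13. Violating.
Others report (5, 5, 5): truth gives 0; no alternative beats it.
Others report (5, 5, 8): truth gives 0; no alternative beats it.
(Checking all 125 profiles: 1 has a profitable deviation, 124 do not.)

1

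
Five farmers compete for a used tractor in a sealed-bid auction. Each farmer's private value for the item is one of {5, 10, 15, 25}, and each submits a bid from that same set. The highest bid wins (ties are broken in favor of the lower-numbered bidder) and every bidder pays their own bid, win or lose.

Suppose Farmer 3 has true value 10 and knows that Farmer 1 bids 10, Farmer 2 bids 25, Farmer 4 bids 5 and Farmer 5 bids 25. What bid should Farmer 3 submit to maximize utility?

5

Bid 5: loses but pays 5, utility -5.
Bid 10: loses but pays 10, utility -10.
Bid 15: loses but pays 15, utility -15.
Bid 25: loses but pays 25, utility -25.
The best choice is 5 with utility -5.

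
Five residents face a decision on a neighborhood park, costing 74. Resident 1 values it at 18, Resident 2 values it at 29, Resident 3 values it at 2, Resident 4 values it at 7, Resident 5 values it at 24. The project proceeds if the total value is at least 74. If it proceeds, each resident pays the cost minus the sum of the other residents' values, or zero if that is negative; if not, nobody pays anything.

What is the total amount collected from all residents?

Total value 80 ≥ cost 74, so it is built.
Resident 1: others sum to 62; max(0, 74 - 62) = 12.
Resident 2: others sum to 51; max(0, 74 - 51) = 23.
Resident 3: others sum to 78; max(0, 74 - 78) = 0.
Resident 4: others sum to 73; max(0, 74 - 73) = 1.
Resident 5: others sum to 56; max(0, 74 - 56) = 18.
Total collected = 12 + 23 + 0 + 1 + 18 = 54.

54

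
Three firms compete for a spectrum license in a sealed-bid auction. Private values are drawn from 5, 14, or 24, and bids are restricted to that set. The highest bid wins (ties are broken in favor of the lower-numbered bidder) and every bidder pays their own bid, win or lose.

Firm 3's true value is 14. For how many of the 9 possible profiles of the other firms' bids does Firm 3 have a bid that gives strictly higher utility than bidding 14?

Others bid (5, 14): truth gives -14; bid 5 gives -5 > -14. Violating.
Others bid (5, 24): truth gives -14; bid 5 gives -5 > -14. Violating.
Others bid (14, 5): truth gives -14; bid 5 gives -5 > -14. Violating.
Others bid (14, 14): truth gives -14; bid 5 gives -5 > -14. Violating.
Others bid (5, 5): truth gives 0; no alternative beats it.
(Checking all 9 profiles: 8 have a profitable deviation, 1 does not.)

8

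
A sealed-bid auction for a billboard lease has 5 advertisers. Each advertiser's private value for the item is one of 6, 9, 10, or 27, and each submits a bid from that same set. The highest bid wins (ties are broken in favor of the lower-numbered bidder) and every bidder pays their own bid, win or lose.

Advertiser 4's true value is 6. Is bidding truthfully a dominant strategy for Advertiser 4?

No

Consider the case where Advertiser 1 bids 6, Advertiser 2 bids 6, Advertiser 3 bids 6 and Advertiser 5 bids 6.
Truthful bid 6: loses but pays 6, utility -6.
Bid 9 instead: wins, pays 9, utility 6 - 9 = -3.
Since -3 > -6, bidding 9 is strictly better here, so truthful bidding is not dominant.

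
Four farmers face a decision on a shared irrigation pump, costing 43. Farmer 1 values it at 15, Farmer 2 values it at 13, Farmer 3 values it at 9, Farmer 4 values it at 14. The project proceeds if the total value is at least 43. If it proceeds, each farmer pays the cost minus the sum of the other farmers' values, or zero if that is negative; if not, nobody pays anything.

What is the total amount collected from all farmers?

19

Total value 51 ≥ cost 43, so it is built.
Farmer 1: others sum to 36; max(0, 43 - 36) = 7.
Farmer 2: others sum to 38; max(0, 43 - 38) = 5.
Farmer 3: others sum to 42; max(0, 43 - 42) = 1.
Farmer 4: others sum to 37; max(0, 43 - 37) = 6.
Total collected = 7 + 5 + 1 + 6 = 19.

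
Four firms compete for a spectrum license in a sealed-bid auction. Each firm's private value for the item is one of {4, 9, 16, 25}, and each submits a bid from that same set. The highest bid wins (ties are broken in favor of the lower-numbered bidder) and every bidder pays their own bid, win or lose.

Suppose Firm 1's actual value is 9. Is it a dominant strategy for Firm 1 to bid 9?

Consider the case where Firm 2 bids 4, Firm 3 bids 4 and Firm 4 bids 4.
Truthful bid 9: wins, pays 9, utility 9 - 9 = 0.
Bid 4 instead: wins, pays 4, utility 9 - 4 = 5.
Since 5 > 0, bidding 4 is strictly better here, so truthful bidding is not dominant.

No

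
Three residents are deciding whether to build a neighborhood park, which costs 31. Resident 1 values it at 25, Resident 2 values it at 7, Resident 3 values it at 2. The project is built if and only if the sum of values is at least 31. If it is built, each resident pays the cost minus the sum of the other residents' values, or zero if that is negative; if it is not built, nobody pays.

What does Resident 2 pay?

4

Total value 34 ≥ cost 31, so the project is built.
The other residents' values sum to 27.
Cost minus that sum is 31 - 27 = 4.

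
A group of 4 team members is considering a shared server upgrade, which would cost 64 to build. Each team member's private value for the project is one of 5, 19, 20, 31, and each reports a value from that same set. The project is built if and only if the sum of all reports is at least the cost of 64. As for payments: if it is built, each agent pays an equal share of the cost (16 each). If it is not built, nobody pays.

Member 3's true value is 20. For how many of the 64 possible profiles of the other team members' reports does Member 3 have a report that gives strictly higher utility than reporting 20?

Others report (5, 5, 31): truth gives 0; report 31 gives 4 > 0. Violating.
Others report (5, 19, 19): truth gives 0; report 31 gives 4 > 0. Violating.
Others report (5, 31, 5): truth gives 0; report 31 gives 4 > 0. Violating.
Others report (19, 5, 19): truth gives 0; report 31 gives 4 > 0. Violating.
Others report (5, 5, 5): truth gives 0; no alternative beats it.
Others report (5, 5, 19): truth gives 0; no alternative beats it.
(Checking all 64 profiles: 6 have a profitable deviation, 58 do not.)

6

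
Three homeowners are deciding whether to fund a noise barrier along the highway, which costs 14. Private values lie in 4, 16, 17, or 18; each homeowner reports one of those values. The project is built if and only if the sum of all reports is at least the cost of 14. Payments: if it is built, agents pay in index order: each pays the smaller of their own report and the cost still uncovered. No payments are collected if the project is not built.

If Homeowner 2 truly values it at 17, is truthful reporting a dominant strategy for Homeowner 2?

Consider the case where Homeowner 1 reports 4 and Homeowner 3 reports 16.
Truthful report 17: project built, pays 10, utility 17 - 10 = 7.
Report 4 instead: project built, pays 4, utility 17 - 4 = 13.
Since 13 > 7, reporting 4 is strictly better here, so truthful reporting is not dominant.

No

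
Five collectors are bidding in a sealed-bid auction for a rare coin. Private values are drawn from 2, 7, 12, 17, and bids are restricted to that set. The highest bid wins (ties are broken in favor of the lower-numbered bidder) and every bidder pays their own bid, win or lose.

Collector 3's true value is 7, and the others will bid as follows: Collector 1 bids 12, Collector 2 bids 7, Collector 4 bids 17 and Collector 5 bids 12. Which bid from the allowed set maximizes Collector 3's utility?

2

Bid 2: loses but pays 2, utility -2.
Bid 7: loses but pays 7, utility -7.
Bid 12: loses but pays 12, utility -12.
Bid 17: wins, pays 17, utility 7 - 17 = -10.
The best choice is 2 with utility -2.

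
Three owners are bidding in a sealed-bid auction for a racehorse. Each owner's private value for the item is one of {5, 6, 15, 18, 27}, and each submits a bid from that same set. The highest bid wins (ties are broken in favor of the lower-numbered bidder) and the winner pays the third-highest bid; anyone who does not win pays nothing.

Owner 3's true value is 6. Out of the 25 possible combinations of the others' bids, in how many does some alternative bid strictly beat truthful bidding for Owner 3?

6

Others bid (5, 6): truth gives 0; bid 15 gives 1 > 0. Violating.
Others bid (5, 15): truth gives 0; bid 18 gives 1 > 0. Violating.
Others bid (5, 18): truth gives 0; bid 27 gives 1 > 0. Violating.
Others bid (6, 5): truth gives 0; bid 15 gives 1 > 0. Violating.
Others bid (5, 5): truth gives 1; no alternative beats it.
Others bid (5, 27): truth gives 0; no alternative beats it.
(Checking all 25 profiles: 6 have a profitable deviation, 19 do not.)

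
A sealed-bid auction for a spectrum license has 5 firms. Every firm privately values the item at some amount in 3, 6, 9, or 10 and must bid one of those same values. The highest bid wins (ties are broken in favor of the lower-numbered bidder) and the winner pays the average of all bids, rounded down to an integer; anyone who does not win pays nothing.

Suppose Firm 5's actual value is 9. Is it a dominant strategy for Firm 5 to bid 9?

Consider the case where Firm 1 bids 3, Firm 2 bids 3, Firm 3 bids 3 and Firm 4 bids 3.
Truthful bid 9: wins, pays 4, utility 9 - 4 = 5.
Bid 6 instead: wins, pays 3, utility 9 - 3 = 6.
Since 6 > 5, bidding 6 is strictly better here, so truthful bidding is not dominant.

No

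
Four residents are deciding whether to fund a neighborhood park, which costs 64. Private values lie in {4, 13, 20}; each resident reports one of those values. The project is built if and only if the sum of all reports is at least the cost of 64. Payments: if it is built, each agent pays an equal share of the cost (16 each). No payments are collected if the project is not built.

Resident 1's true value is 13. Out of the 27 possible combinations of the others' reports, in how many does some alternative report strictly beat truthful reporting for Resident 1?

Others report (13, 20, 20): truth gives -3; report 4 gives 0 > -3. Violating.
Others report (20, 13, 20): truth gives -3; report 4 gives 0 > -3. Violating.
Others report (20, 20, 13): truth gives -3; report 4 gives 0 > -3. Violating.
Others report (4, 4, 4): truth gives 0; no alternative beats it.
Others report (4, 4, 13): truth gives 0; no alternative beats it.
(Checking all 27 profiles: 3 have a profitable deviation, 24 do not.)

3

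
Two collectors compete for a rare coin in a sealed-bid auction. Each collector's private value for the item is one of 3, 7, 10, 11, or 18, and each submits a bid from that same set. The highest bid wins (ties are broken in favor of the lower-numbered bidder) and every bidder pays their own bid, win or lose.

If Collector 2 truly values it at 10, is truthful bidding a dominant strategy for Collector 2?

Consider the case where Collector 1 bids 3.
Truthful bid 10: wins, pays 10, utility 10 - 10 = 0.
Bid 7 instead: wins, pays 7, utility 10 - 7 = 3.
Since 3 > 0, bidding 7 is strictly better here, so truthful bidding is not dominant.

No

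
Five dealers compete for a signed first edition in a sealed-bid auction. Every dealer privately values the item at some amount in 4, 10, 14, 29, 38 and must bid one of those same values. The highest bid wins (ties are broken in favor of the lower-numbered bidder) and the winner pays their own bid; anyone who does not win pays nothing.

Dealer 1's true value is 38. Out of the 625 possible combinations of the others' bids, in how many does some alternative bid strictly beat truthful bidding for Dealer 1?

Others bid (4, 4, 4, 4): truth gives 0; bid 4 gives 34 > 0. Violating.
Others bid (4, 4, 4, 10): truth gives 0; bid 10 gives 28 > 0. Violating.
Others bid (4, 4, 4, 14): truth gives 0; bid 14 gives 24 > 0. Violating.
Others bid (4, 4, 4, 29): truth gives 0; bid 29 gives 9 > 0. Violating.
Others bid (4, 4, 4, 38): truth gives 0; no alternative beats it.
Others bid (4, 4, 10, 38): truth gives 0; no alternative beats it.
(Checking all 625 profiles: 256 have a profitable deviation, 369 do not.)

256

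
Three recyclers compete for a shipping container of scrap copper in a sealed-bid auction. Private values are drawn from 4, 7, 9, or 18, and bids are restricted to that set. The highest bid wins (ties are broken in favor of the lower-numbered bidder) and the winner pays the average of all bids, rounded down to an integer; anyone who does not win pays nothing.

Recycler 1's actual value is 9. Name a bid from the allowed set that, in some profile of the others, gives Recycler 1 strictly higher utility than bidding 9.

4

Suppose Recycler 2 bids 4 and Recycler 3 bids 4.
Bid 9: wins, pays 5, utility 9 - 5 = 4.
Bid 4: wins, pays 4, utility 9 - 4 = 5.
So bidding 4 beats truth here (5 > 4).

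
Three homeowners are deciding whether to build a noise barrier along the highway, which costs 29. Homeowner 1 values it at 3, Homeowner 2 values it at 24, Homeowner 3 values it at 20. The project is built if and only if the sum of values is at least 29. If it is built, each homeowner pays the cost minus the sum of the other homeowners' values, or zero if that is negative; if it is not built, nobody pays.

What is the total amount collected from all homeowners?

Total value 47 ≥ cost 29, so it is built.
Homeowner 1: others sum to 44; max(0, 29 - 44) = 0.
Homeowner 2: others sum to 23; max(0, 29 - 23) = 6.
Homeowner 3: others sum to 27; max(0, 29 - 27) = 2.
Total collected = 0 + 6 + 2 = 8.

8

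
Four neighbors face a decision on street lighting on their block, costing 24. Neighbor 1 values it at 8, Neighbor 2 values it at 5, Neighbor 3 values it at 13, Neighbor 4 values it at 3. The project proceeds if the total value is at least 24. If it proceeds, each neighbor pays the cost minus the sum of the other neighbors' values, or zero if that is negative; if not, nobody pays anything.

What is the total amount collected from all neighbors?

11

Total value 29 ≥ cost 24, so it is built.
Neighbor 1: others sum to 21; max(0, 24 - 21) = 3.
Neighbor 2: others sum to 24; max(0, 24 - 24) = 0.
Neighbor 3: others sum to 16; max(0, 24 - 16) = 8.
Neighbor 4: others sum to 26; max(0, 24 - 26) = 0.
Total collected = 3 + 0 + 8 + 0 = 11.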